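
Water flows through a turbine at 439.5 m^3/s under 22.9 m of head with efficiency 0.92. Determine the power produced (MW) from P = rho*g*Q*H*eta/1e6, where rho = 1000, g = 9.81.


P = 1000 * 9.81 * 439.5 * 22.9 * 0.92 / 1e6 = 90.8346 MW


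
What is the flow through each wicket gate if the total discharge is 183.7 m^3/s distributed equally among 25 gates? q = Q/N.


q = 183.7 / 25 = 7.3480 m^3/s


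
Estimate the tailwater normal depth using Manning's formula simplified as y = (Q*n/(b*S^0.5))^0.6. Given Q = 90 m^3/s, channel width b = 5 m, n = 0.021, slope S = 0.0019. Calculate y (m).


y = (90 * 0.021 / (5 * 0.0019^0.5))^0.6 = 3.6548 m


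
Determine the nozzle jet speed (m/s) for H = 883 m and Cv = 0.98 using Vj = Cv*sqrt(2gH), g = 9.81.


Vj = 0.98 * sqrt(2*9.81*883) = 128.9900 m/s


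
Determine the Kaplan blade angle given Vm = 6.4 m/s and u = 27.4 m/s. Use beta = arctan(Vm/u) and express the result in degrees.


beta = arctan(6.4 / 27.4) = 13.1472 degrees


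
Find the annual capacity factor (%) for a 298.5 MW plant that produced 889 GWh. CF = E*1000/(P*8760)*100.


CF = 889 * 1000 / (298.5 * 8760) * 100 = 33.9980 %


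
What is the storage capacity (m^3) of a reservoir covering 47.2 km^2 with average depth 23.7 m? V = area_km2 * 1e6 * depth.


V = 47.2 * 1e6 * 23.7 = 1.1186e+09 m^3


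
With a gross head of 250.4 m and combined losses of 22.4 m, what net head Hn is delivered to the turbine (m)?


Hn = 250.4 - 22.4 = 228.0000 m


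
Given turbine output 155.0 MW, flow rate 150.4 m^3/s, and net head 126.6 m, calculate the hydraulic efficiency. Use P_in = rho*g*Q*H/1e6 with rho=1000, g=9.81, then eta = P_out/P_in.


P_in = 1000 * 9.81 * 150.4 * 126.6 / 1e6 = 186.7887 MW
eta = 155.0 / 186.7887 = 0.8298


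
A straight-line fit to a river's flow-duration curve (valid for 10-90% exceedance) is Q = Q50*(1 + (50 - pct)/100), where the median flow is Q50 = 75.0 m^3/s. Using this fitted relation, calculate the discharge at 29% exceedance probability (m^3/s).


Q = 75.0 * (1 + (50 - 29)/100) = 90.7500 m^3/s


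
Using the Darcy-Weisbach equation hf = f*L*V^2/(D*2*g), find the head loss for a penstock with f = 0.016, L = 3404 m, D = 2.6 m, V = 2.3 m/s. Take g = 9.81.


hf = 0.016 * 3404 * 2.3^2 / (2.6 * 2 * 9.81) = 5.6480 m


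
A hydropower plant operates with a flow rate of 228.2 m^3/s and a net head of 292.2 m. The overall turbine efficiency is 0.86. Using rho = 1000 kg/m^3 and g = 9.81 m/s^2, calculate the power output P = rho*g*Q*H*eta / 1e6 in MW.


P = 1000 * 9.81 * 228.2 * 292.2 * 0.86 / 1e6 = 562.5528 MW


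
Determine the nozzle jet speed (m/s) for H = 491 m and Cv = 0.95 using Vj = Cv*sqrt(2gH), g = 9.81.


Vj = 0.95 * sqrt(2*9.81*491) = 93.2425 m/s


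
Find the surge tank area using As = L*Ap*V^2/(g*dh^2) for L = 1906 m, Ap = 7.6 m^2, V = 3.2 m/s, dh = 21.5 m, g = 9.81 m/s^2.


As = 1906 * 7.6 * 3.2^2 / (9.81 * 21.5^2) = 32.7108 m^2


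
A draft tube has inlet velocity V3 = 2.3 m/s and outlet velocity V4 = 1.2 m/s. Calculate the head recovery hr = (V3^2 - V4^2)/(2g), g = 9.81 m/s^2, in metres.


hr = (2.3^2 - 1.2^2) / (2*9.81) = 0.1962 m


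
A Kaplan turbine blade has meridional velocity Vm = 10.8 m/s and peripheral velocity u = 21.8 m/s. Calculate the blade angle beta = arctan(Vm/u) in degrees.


beta = arctan(10.8 / 21.8) = 26.3544 degrees


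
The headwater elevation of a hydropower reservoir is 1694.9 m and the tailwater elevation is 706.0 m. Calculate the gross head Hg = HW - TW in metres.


Hg = 1694.9 - 706.0 = 988.9000 m


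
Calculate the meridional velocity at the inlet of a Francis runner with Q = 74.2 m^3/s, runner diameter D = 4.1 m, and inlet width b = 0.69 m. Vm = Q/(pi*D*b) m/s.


Vm = 74.2 / (pi * 4.1 * 0.69) = 8.3487 m/s


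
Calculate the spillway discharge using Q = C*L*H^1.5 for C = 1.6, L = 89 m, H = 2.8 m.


Q = 1.6 * 89 * 2.8^1.5 = 667.1862 m^3/s


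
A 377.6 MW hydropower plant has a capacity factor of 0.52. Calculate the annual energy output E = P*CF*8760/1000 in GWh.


E = 377.6 * 0.52 * 8760 / 1000 = 1720.0435 GWh


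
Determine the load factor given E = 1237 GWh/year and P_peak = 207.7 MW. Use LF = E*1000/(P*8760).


LF = 1237 * 1000 / (207.7 * 8760) = 0.6799


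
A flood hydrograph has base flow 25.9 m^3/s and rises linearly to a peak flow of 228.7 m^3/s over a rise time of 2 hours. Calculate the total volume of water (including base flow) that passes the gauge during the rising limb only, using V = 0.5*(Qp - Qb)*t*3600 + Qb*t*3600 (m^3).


V = 0.5*(228.7 - 25.9)*2*3600 + 25.9*2*3600 = 916560.0000 m^3


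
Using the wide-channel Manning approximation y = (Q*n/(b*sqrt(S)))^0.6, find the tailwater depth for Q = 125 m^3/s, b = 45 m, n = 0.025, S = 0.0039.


y = (125 * 0.025 / (45 * 0.0039^0.5))^0.6 = 1.0658 m


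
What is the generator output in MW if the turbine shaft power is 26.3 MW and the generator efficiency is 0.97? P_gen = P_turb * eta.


P_gen = 26.3 * 0.97 = 25.5110 MW


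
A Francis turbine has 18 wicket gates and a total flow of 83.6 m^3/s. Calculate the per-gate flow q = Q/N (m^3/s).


q = 83.6 / 18 = 4.6444 m^3/s


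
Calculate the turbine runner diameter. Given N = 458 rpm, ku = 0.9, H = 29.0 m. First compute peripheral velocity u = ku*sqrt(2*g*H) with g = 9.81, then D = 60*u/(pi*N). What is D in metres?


u = 0.9 * sqrt(2*9.81*29.0) = 21.4680 m/s
D = 60 * 21.4680 / (pi * 458) = 0.8952 m


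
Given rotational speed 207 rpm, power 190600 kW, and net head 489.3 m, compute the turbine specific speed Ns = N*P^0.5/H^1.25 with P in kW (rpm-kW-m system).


Ns = 207 * 190600^0.5 / 489.3^1.25 = 39.2702


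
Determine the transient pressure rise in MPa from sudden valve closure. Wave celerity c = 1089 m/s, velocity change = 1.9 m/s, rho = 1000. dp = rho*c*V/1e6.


dp = 1000 * 1089 * 1.9 / 1e6 = 2.0691 MPa


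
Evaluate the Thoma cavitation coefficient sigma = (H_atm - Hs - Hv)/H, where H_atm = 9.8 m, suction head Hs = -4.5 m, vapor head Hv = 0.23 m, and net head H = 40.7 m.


sigma = (9.8 - (-4.5) - 0.23) / 40.7 = 0.3457


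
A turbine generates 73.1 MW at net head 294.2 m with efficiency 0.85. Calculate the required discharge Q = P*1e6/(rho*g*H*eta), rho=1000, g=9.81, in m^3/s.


Q = 73.1 * 1e6 / (1000 * 9.81 * 294.2 * 0.85) = 29.7980 m^3/s


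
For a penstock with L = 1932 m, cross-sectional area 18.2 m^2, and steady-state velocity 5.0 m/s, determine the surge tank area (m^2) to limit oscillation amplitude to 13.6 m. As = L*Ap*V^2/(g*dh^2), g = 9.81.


As = 1932 * 18.2 * 5.0^2 / (9.81 * 13.6^2) = 484.4754 m^2


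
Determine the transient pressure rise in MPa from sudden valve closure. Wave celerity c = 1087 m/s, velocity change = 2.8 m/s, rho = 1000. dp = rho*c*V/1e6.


dp = 1000 * 1087 * 2.8 / 1e6 = 3.0436 MPa


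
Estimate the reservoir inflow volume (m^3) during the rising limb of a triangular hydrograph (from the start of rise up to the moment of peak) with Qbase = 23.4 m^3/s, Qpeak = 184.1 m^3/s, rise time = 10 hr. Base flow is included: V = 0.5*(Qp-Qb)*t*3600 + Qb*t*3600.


V = 0.5*(184.1 - 23.4)*10*3600 + 23.4*10*3600 = 3.7350e+06 m^3


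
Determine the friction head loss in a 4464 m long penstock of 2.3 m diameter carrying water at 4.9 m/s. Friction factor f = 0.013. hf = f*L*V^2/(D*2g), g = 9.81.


hf = 0.013 * 4464 * 4.9^2 / (2.3 * 2 * 9.81) = 30.8768 m


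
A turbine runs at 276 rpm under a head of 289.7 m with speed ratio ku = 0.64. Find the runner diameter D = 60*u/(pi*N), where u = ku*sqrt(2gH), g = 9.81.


u = 0.64 * sqrt(2*9.81*289.7) = 48.2507 m/s
D = 60 * 48.2507 / (pi * 276) = 3.3388 m


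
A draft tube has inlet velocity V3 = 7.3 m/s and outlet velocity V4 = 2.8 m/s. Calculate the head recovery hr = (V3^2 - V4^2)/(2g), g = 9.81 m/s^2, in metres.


hr = (7.3^2 - 2.8^2) / (2*9.81) = 2.3165 m


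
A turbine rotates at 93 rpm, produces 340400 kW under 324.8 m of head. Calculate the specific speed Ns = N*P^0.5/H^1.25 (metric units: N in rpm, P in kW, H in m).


Ns = 93 * 340400^0.5 / 324.8^1.25 = 39.3512


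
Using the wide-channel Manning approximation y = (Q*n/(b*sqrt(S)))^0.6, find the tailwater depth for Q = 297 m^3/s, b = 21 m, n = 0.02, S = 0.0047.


y = (297 * 0.02 / (21 * 0.0047^0.5))^0.6 = 2.3405 m


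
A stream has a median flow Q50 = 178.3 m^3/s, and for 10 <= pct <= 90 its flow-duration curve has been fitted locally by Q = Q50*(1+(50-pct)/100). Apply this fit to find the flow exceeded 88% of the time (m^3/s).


Q = 178.3 * (1 + (50 - 88)/100) = 110.5460 m^3/s


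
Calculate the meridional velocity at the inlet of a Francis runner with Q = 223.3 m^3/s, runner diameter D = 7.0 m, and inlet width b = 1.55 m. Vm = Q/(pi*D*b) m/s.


Vm = 223.3 / (pi * 7.0 * 1.55) = 6.5510 m/s


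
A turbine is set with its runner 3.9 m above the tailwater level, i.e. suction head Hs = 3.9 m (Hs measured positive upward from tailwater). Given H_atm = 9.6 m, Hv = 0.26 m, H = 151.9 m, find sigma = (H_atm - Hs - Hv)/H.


sigma = (9.6 - 3.9 - 0.26) / 151.9 = 0.0358


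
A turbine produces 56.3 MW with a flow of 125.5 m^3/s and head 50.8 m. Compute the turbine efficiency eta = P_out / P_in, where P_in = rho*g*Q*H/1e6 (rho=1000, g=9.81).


P_in = 1000 * 9.81 * 125.5 * 50.8 / 1e6 = 62.5427 MW
eta = 56.3 / 62.5427 = 0.9002


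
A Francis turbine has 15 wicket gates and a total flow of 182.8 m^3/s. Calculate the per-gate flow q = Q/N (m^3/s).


q = 182.8 / 15 = 12.1867 m^3/s


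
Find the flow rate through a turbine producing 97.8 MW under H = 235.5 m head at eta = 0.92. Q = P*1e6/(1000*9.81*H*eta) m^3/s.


Q = 97.8 * 1e6 / (1000 * 9.81 * 235.5 * 0.92) = 46.0141 m^3/s


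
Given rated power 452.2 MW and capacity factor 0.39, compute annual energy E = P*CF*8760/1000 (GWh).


E = 452.2 * 0.39 * 8760 / 1000 = 1544.8961 GWh


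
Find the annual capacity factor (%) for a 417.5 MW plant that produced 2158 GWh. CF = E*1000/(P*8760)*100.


CF = 2158 * 1000 / (417.5 * 8760) * 100 = 59.0053 %


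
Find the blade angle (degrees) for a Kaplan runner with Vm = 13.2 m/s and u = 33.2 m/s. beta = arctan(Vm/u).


beta = arctan(13.2 / 33.2) = 21.6823 degrees


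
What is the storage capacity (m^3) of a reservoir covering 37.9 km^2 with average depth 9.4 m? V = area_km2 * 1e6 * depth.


V = 37.9 * 1e6 * 9.4 = 3.5626e+08 m^3


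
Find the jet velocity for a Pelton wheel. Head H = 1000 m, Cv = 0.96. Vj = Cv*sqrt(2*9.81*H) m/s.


Vj = 0.96 * sqrt(2*9.81*1000) = 134.4686 m/s


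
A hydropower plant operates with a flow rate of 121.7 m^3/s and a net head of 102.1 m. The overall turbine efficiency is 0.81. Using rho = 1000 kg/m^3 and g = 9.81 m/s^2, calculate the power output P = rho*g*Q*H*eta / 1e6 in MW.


P = 1000 * 9.81 * 121.7 * 102.1 * 0.81 / 1e6 = 98.7348 MW


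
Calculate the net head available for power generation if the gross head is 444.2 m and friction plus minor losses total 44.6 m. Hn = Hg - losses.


Hn = 444.2 - 44.6 = 399.6000 m


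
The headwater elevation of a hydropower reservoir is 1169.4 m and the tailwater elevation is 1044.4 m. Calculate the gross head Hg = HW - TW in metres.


Hg = 1169.4 - 1044.4 = 125.0000 m


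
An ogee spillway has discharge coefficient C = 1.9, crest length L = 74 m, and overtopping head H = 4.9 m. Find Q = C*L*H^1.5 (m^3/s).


Q = 1.9 * 74 * 4.9^1.5 = 1525.0337 m^3/s


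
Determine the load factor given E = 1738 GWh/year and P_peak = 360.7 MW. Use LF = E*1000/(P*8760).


LF = 1738 * 1000 / (360.7 * 8760) = 0.5500


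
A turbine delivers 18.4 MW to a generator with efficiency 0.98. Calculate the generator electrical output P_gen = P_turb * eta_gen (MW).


P_gen = 18.4 * 0.98 = 18.0320 MW


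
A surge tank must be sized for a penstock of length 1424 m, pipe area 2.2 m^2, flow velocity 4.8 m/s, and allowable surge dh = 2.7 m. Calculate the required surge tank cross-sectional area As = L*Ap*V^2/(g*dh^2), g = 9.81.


As = 1424 * 2.2 * 4.8^2 / (9.81 * 2.7^2) = 1009.2961 m^2


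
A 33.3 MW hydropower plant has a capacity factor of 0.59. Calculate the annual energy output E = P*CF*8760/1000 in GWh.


E = 33.3 * 0.59 * 8760 / 1000 = 172.1077 GWh


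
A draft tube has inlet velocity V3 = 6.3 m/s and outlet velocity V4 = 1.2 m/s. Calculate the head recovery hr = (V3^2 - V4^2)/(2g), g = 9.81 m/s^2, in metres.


hr = (6.3^2 - 1.2^2) / (2*9.81) = 1.9495 m


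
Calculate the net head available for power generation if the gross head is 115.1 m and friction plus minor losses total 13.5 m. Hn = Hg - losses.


Hn = 115.1 - 13.5 = 101.6000 m


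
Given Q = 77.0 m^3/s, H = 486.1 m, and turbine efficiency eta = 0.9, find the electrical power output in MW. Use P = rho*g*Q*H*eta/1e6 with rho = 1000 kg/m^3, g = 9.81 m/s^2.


P = 1000 * 9.81 * 77.0 * 486.1 * 0.9 / 1e6 = 330.4668 MW


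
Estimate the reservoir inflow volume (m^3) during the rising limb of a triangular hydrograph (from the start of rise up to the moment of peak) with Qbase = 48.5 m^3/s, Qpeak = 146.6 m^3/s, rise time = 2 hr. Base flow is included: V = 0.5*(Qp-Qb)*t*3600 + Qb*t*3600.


V = 0.5*(146.6 - 48.5)*2*3600 + 48.5*2*3600 = 702360.0000 m^3


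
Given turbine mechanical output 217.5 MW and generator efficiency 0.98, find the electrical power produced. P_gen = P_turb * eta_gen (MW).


P_gen = 217.5 * 0.98 = 213.1500 MW


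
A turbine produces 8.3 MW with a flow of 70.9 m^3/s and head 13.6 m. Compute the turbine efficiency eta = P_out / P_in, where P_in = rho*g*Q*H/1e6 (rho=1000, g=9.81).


P_in = 1000 * 9.81 * 70.9 * 13.6 / 1e6 = 9.4592 MW
eta = 8.3 / 9.4592 = 0.8775


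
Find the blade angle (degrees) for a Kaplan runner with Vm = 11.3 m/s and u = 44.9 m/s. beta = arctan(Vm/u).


beta = arctan(11.3 / 44.9) = 14.1263 degrees


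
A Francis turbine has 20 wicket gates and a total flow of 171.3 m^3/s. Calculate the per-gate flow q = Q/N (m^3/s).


q = 171.3 / 20 = 8.5650 m^3/s


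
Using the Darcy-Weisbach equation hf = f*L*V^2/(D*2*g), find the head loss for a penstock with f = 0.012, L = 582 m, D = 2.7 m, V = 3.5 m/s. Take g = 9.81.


hf = 0.012 * 582 * 3.5^2 / (2.7 * 2 * 9.81) = 1.6150 m


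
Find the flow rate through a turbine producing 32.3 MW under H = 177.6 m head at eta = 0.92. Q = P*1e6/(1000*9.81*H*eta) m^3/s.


Q = 32.3 * 1e6 / (1000 * 9.81 * 177.6 * 0.92) = 20.1513 m^3/s


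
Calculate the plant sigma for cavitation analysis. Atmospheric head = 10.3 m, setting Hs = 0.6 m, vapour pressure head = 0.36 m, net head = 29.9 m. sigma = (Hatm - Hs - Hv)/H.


sigma = (10.3 - 0.6 - 0.36) / 29.9 = 0.3124


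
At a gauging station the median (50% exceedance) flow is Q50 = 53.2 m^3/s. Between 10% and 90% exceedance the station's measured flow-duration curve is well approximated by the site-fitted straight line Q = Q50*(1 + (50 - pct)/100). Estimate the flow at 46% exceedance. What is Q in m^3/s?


Q = 53.2 * (1 + (50 - 46)/100) = 55.3280 m^3/s


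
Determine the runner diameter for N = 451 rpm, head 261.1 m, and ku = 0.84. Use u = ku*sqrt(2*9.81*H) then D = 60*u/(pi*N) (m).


u = 0.84 * sqrt(2*9.81*261.1) = 60.1218 m/s
D = 60 * 60.1218 / (pi * 451) = 2.5460 m


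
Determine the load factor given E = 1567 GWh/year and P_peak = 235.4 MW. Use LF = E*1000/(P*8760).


LF = 1567 * 1000 / (235.4 * 8760) = 0.7599


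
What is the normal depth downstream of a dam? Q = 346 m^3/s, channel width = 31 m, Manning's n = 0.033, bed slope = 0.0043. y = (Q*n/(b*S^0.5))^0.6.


y = (346 * 0.033 / (31 * 0.0043^0.5))^0.6 = 2.8164 m


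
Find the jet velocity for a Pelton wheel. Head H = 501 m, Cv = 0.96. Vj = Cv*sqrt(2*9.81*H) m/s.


Vj = 0.96 * sqrt(2*9.81*501) = 95.1787 m/s


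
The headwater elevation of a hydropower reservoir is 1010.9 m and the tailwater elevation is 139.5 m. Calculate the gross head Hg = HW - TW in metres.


Hg = 1010.9 - 139.5 = 871.4000 m


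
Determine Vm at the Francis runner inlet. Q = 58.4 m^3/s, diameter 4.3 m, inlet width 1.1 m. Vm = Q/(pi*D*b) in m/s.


Vm = 58.4 / (pi * 4.3 * 1.1) = 3.9301 m/s


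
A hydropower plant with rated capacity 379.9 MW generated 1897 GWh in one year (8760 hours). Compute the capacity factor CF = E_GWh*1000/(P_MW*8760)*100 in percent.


CF = 1897 * 1000 / (379.9 * 8760) * 100 = 57.0025 %


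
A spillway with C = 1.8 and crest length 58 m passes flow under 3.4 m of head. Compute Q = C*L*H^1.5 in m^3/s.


Q = 1.8 * 58 * 3.4^1.5 = 654.5139 m^3/s


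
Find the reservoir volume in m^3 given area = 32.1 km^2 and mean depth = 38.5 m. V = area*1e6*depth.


V = 32.1 * 1e6 * 38.5 = 1.2358e+09 m^3


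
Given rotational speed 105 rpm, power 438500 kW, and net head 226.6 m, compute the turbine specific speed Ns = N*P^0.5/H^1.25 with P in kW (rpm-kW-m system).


Ns = 105 * 438500^0.5 / 226.6^1.25 = 79.0859


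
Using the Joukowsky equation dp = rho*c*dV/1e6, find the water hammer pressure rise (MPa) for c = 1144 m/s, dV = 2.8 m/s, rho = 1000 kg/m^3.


dp = 1000 * 1144 * 2.8 / 1e6 = 3.2032 MPa


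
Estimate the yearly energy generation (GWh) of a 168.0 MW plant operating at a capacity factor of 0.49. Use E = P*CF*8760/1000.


E = 168.0 * 0.49 * 8760 / 1000 = 721.1232 GWh


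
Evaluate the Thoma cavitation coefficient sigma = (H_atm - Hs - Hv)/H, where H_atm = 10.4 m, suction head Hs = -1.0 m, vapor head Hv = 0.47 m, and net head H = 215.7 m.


sigma = (10.4 - (-1.0) - 0.47) / 215.7 = 0.0507


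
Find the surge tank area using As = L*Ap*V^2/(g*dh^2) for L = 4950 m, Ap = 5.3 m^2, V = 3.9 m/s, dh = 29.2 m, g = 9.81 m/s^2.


As = 4950 * 5.3 * 3.9^2 / (9.81 * 29.2^2) = 47.7063 m^2


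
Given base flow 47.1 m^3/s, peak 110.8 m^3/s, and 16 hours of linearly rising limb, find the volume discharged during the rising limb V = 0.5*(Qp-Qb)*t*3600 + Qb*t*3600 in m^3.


V = 0.5*(110.8 - 47.1)*16*3600 + 47.1*16*3600 = 4.5475e+06 m^3


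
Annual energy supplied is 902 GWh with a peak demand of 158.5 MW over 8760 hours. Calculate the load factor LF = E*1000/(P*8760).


LF = 902 * 1000 / (158.5 * 8760) = 0.6496


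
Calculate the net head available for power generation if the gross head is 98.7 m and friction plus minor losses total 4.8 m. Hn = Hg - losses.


Hn = 98.7 - 4.8 = 93.9000 m


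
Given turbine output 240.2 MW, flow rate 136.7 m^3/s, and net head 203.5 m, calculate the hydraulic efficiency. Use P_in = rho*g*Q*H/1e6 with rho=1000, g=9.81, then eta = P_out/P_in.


P_in = 1000 * 9.81 * 136.7 * 203.5 / 1e6 = 272.8990 MW
eta = 240.2 / 272.8990 = 0.8802


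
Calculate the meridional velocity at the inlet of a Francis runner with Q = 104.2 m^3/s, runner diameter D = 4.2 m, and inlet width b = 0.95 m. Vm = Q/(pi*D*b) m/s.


Vm = 104.2 / (pi * 4.2 * 0.95) = 8.3128 m/s


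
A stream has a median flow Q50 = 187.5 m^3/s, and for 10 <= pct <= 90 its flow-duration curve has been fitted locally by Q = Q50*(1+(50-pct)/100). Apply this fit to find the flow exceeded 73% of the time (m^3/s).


Q = 187.5 * (1 + (50 - 73)/100) = 144.3750 m^3/s


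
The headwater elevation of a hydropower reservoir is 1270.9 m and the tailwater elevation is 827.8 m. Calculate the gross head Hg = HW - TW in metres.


Hg = 1270.9 - 827.8 = 443.1000 m


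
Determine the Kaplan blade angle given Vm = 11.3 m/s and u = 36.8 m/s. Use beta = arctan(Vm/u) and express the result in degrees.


beta = arctan(11.3 / 36.8) = 17.0699 degrees


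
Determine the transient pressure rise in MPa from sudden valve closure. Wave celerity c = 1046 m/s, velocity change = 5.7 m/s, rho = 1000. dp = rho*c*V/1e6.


dp = 1000 * 1046 * 5.7 / 1e6 = 5.9622 MPa


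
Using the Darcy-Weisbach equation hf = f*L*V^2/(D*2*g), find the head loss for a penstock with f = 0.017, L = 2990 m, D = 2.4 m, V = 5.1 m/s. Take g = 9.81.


hf = 0.017 * 2990 * 5.1^2 / (2.4 * 2 * 9.81) = 28.0770 m


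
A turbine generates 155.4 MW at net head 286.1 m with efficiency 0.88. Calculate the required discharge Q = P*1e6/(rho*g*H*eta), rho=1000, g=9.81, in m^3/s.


Q = 155.4 * 1e6 / (1000 * 9.81 * 286.1 * 0.88) = 62.9190 m^3/s


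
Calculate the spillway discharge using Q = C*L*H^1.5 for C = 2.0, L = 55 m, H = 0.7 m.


Q = 2.0 * 55 * 0.7^1.5 = 64.4228 m^3/s


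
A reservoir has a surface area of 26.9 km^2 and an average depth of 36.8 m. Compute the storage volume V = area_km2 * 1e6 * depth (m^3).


V = 26.9 * 1e6 * 36.8 = 9.8992e+08 m^3


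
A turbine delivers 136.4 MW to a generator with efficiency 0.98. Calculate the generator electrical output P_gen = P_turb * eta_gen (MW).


P_gen = 136.4 * 0.98 = 133.6720 MW


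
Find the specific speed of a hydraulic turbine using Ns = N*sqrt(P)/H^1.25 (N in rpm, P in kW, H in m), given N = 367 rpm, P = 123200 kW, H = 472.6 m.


Ns = 367 * 123200^0.5 / 472.6^1.25 = 58.4594


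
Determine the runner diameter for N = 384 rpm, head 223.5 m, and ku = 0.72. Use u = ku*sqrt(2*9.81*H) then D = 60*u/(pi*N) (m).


u = 0.72 * sqrt(2*9.81*223.5) = 47.6783 m/s
D = 60 * 47.6783 / (pi * 384) = 2.3713 m


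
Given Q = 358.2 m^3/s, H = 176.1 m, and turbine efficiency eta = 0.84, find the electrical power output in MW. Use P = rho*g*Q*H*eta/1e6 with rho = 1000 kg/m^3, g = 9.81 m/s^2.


P = 1000 * 9.81 * 358.2 * 176.1 * 0.84 / 1e6 = 519.7964 MW


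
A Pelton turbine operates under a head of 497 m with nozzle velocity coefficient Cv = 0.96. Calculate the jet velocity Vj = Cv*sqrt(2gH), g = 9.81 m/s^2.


Vj = 0.96 * sqrt(2*9.81*497) = 94.7979 m/s


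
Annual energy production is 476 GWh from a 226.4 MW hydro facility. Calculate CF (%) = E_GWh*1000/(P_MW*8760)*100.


CF = 476 * 1000 / (226.4 * 8760) * 100 = 24.0008 %


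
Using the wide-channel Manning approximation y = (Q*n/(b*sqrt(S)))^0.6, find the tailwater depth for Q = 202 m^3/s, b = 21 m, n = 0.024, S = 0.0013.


y = (202 * 0.024 / (21 * 0.0013^0.5))^0.6 = 3.0467 m


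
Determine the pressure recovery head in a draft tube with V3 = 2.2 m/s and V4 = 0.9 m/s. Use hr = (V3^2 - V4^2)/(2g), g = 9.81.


hr = (2.2^2 - 0.9^2) / (2*9.81) = 0.2054 m


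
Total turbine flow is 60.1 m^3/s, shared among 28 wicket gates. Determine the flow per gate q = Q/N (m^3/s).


q = 60.1 / 28 = 2.1464 m^3/s


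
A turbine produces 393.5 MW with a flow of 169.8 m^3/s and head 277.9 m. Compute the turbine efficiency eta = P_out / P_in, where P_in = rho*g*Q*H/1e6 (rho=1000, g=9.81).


P_in = 1000 * 9.81 * 169.8 * 277.9 / 1e6 = 462.9086 MW
eta = 393.5 / 462.9086 = 0.8501


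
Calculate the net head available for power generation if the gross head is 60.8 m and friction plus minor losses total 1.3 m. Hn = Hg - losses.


Hn = 60.8 - 1.3 = 59.5000 m


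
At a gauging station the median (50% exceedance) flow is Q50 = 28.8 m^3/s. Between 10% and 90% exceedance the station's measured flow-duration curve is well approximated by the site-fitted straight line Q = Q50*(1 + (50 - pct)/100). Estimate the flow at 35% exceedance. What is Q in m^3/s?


Q = 28.8 * (1 + (50 - 35)/100) = 33.1200 m^3/s


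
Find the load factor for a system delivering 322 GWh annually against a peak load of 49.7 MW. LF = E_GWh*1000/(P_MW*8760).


LF = 322 * 1000 / (49.7 * 8760) = 0.7396


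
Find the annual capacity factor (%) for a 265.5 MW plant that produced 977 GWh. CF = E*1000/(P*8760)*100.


CF = 977 * 1000 / (265.5 * 8760) * 100 = 42.0074 %


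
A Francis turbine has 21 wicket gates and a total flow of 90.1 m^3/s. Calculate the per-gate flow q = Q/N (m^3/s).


q = 90.1 / 21 = 4.2905 m^3/s


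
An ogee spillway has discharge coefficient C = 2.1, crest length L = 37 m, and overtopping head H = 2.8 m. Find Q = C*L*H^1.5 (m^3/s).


Q = 2.1 * 37 * 2.8^1.5 = 364.0475 m^3/s


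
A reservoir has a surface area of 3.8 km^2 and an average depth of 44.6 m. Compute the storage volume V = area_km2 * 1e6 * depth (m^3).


V = 3.8 * 1e6 * 44.6 = 1.6948e+08 m^3


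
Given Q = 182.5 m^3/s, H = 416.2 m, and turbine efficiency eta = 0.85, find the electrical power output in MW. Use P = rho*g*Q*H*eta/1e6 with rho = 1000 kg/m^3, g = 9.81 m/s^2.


P = 1000 * 9.81 * 182.5 * 416.2 * 0.85 / 1e6 = 633.3633 MW


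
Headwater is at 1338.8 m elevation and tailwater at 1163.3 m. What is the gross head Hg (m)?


Hg = 1338.8 - 1163.3 = 175.5000 m


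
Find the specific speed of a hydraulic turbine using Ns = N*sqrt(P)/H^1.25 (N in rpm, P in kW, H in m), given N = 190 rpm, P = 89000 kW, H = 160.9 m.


Ns = 190 * 89000^0.5 / 160.9^1.25 = 98.9130


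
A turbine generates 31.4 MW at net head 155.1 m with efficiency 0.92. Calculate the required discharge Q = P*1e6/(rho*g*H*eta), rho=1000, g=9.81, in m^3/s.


Q = 31.4 * 1e6 / (1000 * 9.81 * 155.1 * 0.92) = 22.4316 m^3/s


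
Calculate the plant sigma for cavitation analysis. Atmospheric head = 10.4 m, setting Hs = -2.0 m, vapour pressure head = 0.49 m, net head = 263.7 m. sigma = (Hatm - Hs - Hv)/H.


sigma = (10.4 - (-2.0) - 0.49) / 263.7 = 0.0452


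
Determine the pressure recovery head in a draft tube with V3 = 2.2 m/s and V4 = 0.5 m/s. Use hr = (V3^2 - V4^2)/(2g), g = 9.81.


hr = (2.2^2 - 0.5^2) / (2*9.81) = 0.2339 m


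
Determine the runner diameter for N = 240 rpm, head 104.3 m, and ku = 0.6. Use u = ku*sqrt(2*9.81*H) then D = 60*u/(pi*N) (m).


u = 0.6 * sqrt(2*9.81*104.3) = 27.1421 m/s
D = 60 * 27.1421 / (pi * 240) = 2.1599 m


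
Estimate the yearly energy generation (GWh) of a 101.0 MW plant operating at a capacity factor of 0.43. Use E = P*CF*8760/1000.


E = 101.0 * 0.43 * 8760 / 1000 = 380.4468 GWh


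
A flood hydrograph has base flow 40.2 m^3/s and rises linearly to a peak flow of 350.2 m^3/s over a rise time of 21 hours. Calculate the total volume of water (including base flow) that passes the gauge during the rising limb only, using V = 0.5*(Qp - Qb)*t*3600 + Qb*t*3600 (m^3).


V = 0.5*(350.2 - 40.2)*21*3600 + 40.2*21*3600 = 1.4757e+07 m^3


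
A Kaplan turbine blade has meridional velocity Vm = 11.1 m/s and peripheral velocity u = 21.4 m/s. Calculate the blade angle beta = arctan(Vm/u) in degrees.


beta = arctan(11.1 / 21.4) = 27.4154 degrees


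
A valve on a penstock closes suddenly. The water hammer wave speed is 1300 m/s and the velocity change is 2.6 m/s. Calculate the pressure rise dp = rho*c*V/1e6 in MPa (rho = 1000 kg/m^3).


dp = 1000 * 1300 * 2.6 / 1e6 = 3.3800 MPa


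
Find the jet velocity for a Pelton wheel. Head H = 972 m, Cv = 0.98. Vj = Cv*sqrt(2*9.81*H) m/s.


Vj = 0.98 * sqrt(2*9.81*972) = 135.3346 m/s


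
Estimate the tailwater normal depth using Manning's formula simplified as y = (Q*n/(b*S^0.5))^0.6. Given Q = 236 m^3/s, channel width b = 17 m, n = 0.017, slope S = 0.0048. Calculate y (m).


y = (236 * 0.017 / (17 * 0.0048^0.5))^0.6 = 2.0863 m


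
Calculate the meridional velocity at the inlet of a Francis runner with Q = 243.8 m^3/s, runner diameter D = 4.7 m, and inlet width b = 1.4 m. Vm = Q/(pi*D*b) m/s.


Vm = 243.8 / (pi * 4.7 * 1.4) = 11.7939 m/s


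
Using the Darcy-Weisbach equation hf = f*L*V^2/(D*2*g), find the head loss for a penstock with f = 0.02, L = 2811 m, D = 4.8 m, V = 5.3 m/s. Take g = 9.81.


hf = 0.02 * 2811 * 5.3^2 / (4.8 * 2 * 9.81) = 16.7688 m


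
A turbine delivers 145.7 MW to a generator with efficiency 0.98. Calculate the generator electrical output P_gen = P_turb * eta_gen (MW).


P_gen = 145.7 * 0.98 = 142.7860 MW


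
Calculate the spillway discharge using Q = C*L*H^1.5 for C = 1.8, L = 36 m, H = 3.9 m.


Q = 1.8 * 36 * 3.9^1.5 = 499.0820 m^3/s


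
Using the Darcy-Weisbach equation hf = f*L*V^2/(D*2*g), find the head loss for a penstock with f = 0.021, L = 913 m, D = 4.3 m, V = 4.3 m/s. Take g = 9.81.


hf = 0.021 * 913 * 4.3^2 / (4.3 * 2 * 9.81) = 4.2020 m


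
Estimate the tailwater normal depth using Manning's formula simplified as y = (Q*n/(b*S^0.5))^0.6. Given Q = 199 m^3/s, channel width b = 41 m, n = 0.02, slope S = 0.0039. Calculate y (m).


y = (199 * 0.02 / (41 * 0.0039^0.5))^0.6 = 1.3030 m


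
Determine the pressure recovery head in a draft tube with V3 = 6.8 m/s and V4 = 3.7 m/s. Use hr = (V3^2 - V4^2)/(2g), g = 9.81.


hr = (6.8^2 - 3.7^2) / (2*9.81) = 1.6590 m


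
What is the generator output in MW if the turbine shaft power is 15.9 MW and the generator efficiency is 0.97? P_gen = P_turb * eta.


P_gen = 15.9 * 0.97 = 15.4230 MW


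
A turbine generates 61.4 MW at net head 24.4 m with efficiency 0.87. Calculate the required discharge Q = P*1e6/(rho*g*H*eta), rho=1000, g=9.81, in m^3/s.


Q = 61.4 * 1e6 / (1000 * 9.81 * 24.4 * 0.87) = 294.8426 m^3/s


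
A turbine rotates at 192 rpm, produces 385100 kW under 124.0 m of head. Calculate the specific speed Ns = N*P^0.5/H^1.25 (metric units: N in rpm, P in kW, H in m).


Ns = 192 * 385100^0.5 / 124.0^1.25 = 287.9459


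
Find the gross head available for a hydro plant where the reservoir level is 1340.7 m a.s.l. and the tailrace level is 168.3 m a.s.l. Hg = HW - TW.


Hg = 1340.7 - 168.3 = 1172.4000 m


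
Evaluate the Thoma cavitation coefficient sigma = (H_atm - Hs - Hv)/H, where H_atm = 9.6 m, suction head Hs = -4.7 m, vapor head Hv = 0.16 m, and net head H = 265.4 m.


sigma = (9.6 - (-4.7) - 0.16) / 265.4 = 0.0533


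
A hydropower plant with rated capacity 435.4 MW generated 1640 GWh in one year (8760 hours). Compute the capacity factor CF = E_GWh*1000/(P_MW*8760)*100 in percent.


CF = 1640 * 1000 / (435.4 * 8760) * 100 = 42.9983 %


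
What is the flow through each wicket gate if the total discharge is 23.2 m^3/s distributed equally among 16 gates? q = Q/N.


q = 23.2 / 16 = 1.4500 m^3/s


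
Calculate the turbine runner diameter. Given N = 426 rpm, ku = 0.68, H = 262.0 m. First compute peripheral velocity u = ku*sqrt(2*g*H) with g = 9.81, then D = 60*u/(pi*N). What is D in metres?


u = 0.68 * sqrt(2*9.81*262.0) = 48.7539 m/s
D = 60 * 48.7539 / (pi * 426) = 2.1858 m


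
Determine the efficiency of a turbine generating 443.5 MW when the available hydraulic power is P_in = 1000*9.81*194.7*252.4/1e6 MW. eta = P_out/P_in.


P_in = 1000 * 9.81 * 194.7 * 252.4 / 1e6 = 482.0858 MW
eta = 443.5 / 482.0858 = 0.9200


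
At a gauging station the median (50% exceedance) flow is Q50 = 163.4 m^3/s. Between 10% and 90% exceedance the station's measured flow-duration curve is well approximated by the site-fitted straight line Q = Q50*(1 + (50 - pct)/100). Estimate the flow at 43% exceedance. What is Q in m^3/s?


Q = 163.4 * (1 + (50 - 43)/100) = 174.8380 m^3/s


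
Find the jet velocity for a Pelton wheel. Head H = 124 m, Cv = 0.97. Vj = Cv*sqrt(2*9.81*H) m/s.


Vj = 0.97 * sqrt(2*9.81*124) = 47.8445 m/s


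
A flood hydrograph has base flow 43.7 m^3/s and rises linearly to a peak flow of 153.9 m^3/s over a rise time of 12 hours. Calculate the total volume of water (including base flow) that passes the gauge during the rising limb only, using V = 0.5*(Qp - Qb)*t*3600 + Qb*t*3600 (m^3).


V = 0.5*(153.9 - 43.7)*12*3600 + 43.7*12*3600 = 4.2682e+06 m^3


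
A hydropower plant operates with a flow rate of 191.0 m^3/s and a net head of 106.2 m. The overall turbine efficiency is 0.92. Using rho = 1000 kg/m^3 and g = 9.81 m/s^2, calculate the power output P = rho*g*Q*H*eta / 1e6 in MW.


P = 1000 * 9.81 * 191.0 * 106.2 * 0.92 / 1e6 = 183.0690 MW


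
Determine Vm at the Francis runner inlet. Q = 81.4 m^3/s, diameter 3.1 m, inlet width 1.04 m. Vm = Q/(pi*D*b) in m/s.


Vm = 81.4 / (pi * 3.1 * 1.04) = 8.0367 m/s


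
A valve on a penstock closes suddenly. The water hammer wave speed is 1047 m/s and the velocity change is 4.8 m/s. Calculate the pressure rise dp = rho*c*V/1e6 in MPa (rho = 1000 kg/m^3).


dp = 1000 * 1047 * 4.8 / 1e6 = 5.0256 MPa


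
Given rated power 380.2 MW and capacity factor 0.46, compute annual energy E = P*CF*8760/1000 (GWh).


E = 380.2 * 0.46 * 8760 / 1000 = 1532.0539 GWh


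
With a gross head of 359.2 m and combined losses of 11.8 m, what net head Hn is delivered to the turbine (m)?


Hn = 359.2 - 11.8 = 347.4000 m


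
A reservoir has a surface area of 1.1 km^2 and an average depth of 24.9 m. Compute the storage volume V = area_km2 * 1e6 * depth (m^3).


V = 1.1 * 1e6 * 24.9 = 2.7390e+07 m^3


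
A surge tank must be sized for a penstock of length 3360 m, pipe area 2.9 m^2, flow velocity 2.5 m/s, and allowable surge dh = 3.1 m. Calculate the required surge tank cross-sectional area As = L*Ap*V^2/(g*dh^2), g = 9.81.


As = 3360 * 2.9 * 2.5^2 / (9.81 * 3.1^2) = 645.9887 m^2


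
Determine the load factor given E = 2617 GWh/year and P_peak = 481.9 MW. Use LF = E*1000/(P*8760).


LF = 2617 * 1000 / (481.9 * 8760) = 0.6199


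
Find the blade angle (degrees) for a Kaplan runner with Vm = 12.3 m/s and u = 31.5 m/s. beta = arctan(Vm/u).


beta = arctan(12.3 / 31.5) = 21.3295 degrees


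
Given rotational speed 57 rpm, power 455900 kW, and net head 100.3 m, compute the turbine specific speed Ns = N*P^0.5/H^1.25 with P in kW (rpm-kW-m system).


Ns = 57 * 455900^0.5 / 100.3^1.25 = 121.2505


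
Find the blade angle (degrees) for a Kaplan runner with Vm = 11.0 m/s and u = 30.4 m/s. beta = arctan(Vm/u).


beta = arctan(11.0 / 30.4) = 19.8923 degrees


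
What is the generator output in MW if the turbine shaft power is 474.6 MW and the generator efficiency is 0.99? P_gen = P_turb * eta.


P_gen = 474.6 * 0.99 = 469.8540 MW


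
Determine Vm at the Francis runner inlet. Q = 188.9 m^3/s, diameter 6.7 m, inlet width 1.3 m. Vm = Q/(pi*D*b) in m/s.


Vm = 188.9 / (pi * 6.7 * 1.3) = 6.9034 m/s


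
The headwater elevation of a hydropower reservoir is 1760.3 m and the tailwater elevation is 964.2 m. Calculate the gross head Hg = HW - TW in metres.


Hg = 1760.3 - 964.2 = 796.1000 m


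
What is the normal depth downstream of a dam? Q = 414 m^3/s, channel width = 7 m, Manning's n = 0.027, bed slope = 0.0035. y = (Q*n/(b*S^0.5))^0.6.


y = (414 * 0.027 / (7 * 0.0035^0.5))^0.6 = 7.2234 m


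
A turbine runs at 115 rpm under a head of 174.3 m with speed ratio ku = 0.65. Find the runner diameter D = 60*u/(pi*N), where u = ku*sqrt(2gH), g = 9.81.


u = 0.65 * sqrt(2*9.81*174.3) = 38.0112 m/s
D = 60 * 38.0112 / (pi * 115) = 6.3127 m


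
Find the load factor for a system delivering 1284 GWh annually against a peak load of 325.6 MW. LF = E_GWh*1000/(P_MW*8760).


LF = 1284 * 1000 / (325.6 * 8760) = 0.4502


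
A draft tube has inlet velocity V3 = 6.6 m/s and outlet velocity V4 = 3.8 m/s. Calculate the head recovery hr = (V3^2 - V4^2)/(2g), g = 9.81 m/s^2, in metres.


hr = (6.6^2 - 3.8^2) / (2*9.81) = 1.4842 m


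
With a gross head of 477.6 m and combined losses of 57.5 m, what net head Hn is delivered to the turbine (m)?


Hn = 477.6 - 57.5 = 420.1000 m


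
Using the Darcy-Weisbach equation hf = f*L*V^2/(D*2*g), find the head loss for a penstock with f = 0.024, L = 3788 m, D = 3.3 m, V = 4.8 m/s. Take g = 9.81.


hf = 0.024 * 3788 * 4.8^2 / (3.3 * 2 * 9.81) = 32.3512 m


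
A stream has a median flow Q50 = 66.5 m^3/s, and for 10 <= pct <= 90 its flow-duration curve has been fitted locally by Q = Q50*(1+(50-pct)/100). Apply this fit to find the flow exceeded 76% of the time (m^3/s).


Q = 66.5 * (1 + (50 - 76)/100) = 49.2100 m^3/s


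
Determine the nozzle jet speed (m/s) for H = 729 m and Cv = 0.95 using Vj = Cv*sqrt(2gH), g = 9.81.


Vj = 0.95 * sqrt(2*9.81*729) = 113.6153 m/s


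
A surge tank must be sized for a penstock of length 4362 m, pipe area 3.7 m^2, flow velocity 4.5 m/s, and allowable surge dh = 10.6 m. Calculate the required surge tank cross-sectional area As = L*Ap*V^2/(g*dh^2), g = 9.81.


As = 4362 * 3.7 * 4.5^2 / (9.81 * 10.6^2) = 296.5048 m^2


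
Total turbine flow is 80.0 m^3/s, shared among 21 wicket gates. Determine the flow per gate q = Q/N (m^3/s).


q = 80.0 / 21 = 3.8095 m^3/s


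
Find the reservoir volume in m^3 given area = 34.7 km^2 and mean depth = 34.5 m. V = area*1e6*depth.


V = 34.7 * 1e6 * 34.5 = 1.1972e+09 m^3


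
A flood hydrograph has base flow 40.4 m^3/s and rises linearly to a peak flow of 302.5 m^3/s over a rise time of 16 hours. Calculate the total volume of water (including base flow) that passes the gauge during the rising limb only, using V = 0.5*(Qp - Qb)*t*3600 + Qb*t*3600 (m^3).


V = 0.5*(302.5 - 40.4)*16*3600 + 40.4*16*3600 = 9.8755e+06 m^3


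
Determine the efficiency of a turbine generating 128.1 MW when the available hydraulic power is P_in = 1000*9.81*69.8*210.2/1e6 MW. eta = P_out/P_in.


P_in = 1000 * 9.81 * 69.8 * 210.2 / 1e6 = 143.9319 MW
eta = 128.1 / 143.9319 = 0.8900


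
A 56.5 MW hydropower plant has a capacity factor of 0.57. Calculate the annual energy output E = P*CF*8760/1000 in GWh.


E = 56.5 * 0.57 * 8760 / 1000 = 282.1158 GWh


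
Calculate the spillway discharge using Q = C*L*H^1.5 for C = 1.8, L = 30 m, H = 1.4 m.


Q = 1.8 * 30 * 1.4^1.5 = 89.4511 m^3/s


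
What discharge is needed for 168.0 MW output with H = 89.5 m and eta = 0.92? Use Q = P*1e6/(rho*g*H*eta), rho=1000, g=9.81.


Q = 168.0 * 1e6 / (1000 * 9.81 * 89.5 * 0.92) = 207.9838 m^3/s


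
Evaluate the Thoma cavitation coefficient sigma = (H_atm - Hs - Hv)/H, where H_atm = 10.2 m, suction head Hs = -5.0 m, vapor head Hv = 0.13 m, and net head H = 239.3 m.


sigma = (10.2 - (-5.0) - 0.13) / 239.3 = 0.0630


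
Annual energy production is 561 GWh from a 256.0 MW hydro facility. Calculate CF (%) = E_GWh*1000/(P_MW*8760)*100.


CF = 561 * 1000 / (256.0 * 8760) * 100 = 25.0161 %


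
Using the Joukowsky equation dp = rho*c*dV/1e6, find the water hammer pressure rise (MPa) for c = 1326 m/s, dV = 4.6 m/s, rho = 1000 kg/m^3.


dp = 1000 * 1326 * 4.6 / 1e6 = 6.0996 MPa


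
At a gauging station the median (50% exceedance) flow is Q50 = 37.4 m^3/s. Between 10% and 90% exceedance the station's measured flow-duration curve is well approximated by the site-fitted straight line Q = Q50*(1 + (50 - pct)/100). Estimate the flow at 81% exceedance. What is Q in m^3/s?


Q = 37.4 * (1 + (50 - 81)/100) = 25.8060 m^3/s


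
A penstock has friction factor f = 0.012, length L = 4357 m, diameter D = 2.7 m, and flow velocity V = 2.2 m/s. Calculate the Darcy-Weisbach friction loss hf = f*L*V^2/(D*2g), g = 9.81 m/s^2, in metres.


hf = 0.012 * 4357 * 2.2^2 / (2.7 * 2 * 9.81) = 4.7770 m


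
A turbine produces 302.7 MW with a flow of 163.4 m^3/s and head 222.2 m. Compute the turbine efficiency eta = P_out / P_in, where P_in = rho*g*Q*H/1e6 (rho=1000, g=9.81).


P_in = 1000 * 9.81 * 163.4 * 222.2 / 1e6 = 356.1764 MW
eta = 302.7 / 356.1764 = 0.8499


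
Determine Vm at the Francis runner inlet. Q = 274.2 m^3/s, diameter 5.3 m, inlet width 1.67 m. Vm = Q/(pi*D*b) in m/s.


Vm = 274.2 / (pi * 5.3 * 1.67) = 9.8611 m/s


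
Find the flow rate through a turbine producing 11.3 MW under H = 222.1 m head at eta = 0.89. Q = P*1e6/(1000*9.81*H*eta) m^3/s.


Q = 11.3 * 1e6 / (1000 * 9.81 * 222.1 * 0.89) = 5.8273 m^3/s


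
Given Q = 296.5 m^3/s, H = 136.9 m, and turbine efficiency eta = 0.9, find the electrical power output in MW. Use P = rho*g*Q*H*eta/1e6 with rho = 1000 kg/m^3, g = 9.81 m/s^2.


P = 1000 * 9.81 * 296.5 * 136.9 * 0.9 / 1e6 = 358.3766 MW


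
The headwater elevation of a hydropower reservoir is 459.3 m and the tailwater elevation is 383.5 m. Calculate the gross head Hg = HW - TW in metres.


Hg = 459.3 - 383.5 = 75.8000 m
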